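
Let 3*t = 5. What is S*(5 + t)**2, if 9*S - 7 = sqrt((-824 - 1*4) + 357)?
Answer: 2800/81 + 400*I*sqrt(471)/81 ≈ 34.568 + 107.17*I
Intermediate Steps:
t = 5/3 (t = (1/3)*5 = 5/3 ≈ 1.6667)
S = 7/9 + I*sqrt(471)/9 (S = 7/9 + sqrt((-824 - 1*4) + 357)/9 = 7/9 + sqrt((-824 - 4) + 357)/9 = 7/9 + sqrt(-828 + 357)/9 = 7/9 + sqrt(-471)/9 = 7/9 + (I*sqrt(471))/9 = 7/9 + I*sqrt(471)/9 ≈ 0.77778 + 2.4114*I)
S*(5 + t)**2 = (7/9 + I*sqrt(471)/9)*(5 + 5/3)**2 = (7/9 + I*sqrt(471)/9)*(20/3)**2 = (7/9 + I*sqrt(471)/9)*(400/9) = 2800/81 + 400*I*sqrt(471)/81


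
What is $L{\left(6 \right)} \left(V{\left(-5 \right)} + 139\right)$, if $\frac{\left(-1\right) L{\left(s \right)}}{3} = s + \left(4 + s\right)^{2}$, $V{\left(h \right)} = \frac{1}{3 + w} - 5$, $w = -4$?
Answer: $-42294$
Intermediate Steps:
$V{\left(h \right)} = -6$ ($V{\left(h \right)} = \frac{1}{3 - 4} - 5 = \frac{1}{-1} - 5 = -1 - 5 = -6$)
$L{\left(s \right)} = - 3 s - 3 \left(4 + s\right)^{2}$ ($L{\left(s \right)} = - 3 \left(s + \left(4 + s\right)^{2}\right) = - 3 s - 3 \left(4 + s\right)^{2}$)
$L{\left(6 \right)} \left(V{\left(-5 \right)} + 139\right) = \left(\left(-3\right) 6 - 3 \left(4 + 6\right)^{2}\right) \left(-6 + 139\right) = \left(-18 - 3 \cdot 10^{2}\right) 133 = \left(-18 - 300\right) 133 = \left(-318\right) 133 = -42294$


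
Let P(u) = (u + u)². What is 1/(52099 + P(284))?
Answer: 1/374723 ≈ 2.6686e-6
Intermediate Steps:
P(u) = 4*u² (P(u) = (2*u)² = 4*u²)
1/(52099 + P(284)) = 1/(52099 + 4*284²) = 1/(52099 + 4*80656) = 1/(52099 + 322624) = 1/374723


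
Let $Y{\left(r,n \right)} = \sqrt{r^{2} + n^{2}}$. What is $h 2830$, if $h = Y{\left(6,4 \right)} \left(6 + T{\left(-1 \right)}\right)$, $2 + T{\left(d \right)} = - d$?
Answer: $28300 \sqrt{13} \approx 1.0204 \cdot 10^{5}$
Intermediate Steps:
$Y{\left(r,n \right)} = \sqrt{n^{2} + r^{2}}$
$T{\left(d \right)} = -2 - d$
$h = 10 \sqrt{13}$ ($h = \sqrt{4^{2} + 6^{2}} \left(6 - 1\right) = \sqrt{16 + 36} \left(6 + \left(-2 + 1\right)\right) = \sqrt{52} \left(6 - 1\right) = 2 \sqrt{13} \cdot 5 = 10 \sqrt{13} \approx 36.056$)
$h 2830 = 10 \sqrt{13} \cdot 2830 = 28300 \sqrt{13}$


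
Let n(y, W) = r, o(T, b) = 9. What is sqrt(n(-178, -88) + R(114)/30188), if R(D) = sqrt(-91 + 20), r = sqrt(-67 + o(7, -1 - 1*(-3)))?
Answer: sqrt(7547)*sqrt(I)*sqrt(sqrt(71) + 30188*sqrt(58))/15094 ≈ 1.9514 + 1.9514*I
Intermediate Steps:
r = I*sqrt(58) (r = sqrt(-67 + 9) = sqrt(-58) = I*sqrt(58) ≈ 7.6158*I)
R(D) = I*sqrt(71) (R(D) = sqrt(-71) = I*sqrt(71))
n(y, W) = I*sqrt(58)
sqrt(n(-178, -88) + R(114)/30188) = sqrt(I*sqrt(58) + (I*sqrt(71))/30188) = sqrt(I*sqrt(58) + (I*sqrt(71))*(1/30188)) = sqrt(I*sqrt(58) + I*sqrt(71)/30188)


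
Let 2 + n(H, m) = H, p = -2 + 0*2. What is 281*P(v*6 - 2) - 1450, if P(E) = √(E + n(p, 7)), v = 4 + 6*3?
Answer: -1450 + 843*√14 ≈ 1704.2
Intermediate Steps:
p = -2 (p = -2 + 0 = -2)
v = 22 (v = 4 + 18 = 22)
n(H, m) = -2 + H
P(E) = √(-4 + E) (P(E) = √(E + (-2 - 2)) = √(E - 4) = √(-4 + E))
281*P(v*6 - 2) - 1450 = 281*√(-4 + (22*6 - 2)) - 1450 = 281*√(-4 + (132 - 2)) - 1450 = 281*√(-4 + 130) - 1450 = 281*√126 - 1450 = 281*(3*√14) - 1450 = 843*√14 - 1450 = -1450 + 843*√14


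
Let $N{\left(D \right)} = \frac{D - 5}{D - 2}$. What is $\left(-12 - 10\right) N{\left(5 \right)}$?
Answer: $0$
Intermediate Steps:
$N{\left(D \right)} = \frac{-5 + D}{-2 + D}$
$\left(-12 - 10\right) N{\left(5 \right)} = \left(-12 - 10\right) \frac{-5 + 5}{-2 + 5} = - 22 \cdot \frac{1}{3} \cdot 0 = \left(-22\right) 0 = 0$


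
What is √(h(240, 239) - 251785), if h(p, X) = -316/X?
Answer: I*√14382286509/239 ≈ 501.78*I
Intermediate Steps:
√(h(240, 239) - 251785) = √(-316/239 - 251785) = √(-60176931/239) = I*√14382286509/239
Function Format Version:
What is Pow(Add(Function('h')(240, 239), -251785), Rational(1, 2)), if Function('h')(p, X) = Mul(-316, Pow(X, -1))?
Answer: Mul(Rational(1, 239), I, Pow(14382286509, Rational(1, 2))) ≈ Mul(501.78, I)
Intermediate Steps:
Pow(Add(Function('h')(240, 239), -251785), Rational(1, 2)) = Pow(Add(Mul(-316, Pow(239, -1)), -251785), Rational(1, 2)) = Pow(Add(Mul(-316, Rational(1, 239)), -251785), Rational(1, 2)) = Pow(Add(Rational(-316, 239), -251785), Rational(1, 2)) = Pow(Rational(-60176931, 239), Rational(1, 2)) = Mul(Rational(1, 239), I, Pow(14382286509, Rational(1, 2)))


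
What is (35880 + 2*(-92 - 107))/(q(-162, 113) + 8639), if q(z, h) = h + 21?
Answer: 35482/8773 ≈ 4.0445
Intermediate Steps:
q(z, h) = 21 + h
(35880 + 2*(-92 - 107))/(q(-162, 113) + 8639) = (35880 + 2*(-92 - 107))/((21 + 113) + 8639) = (35880 + 2*(-199))/(134 + 8639) = (35880 - 398)/8773 = 35482*(1/8773) = 35482/8773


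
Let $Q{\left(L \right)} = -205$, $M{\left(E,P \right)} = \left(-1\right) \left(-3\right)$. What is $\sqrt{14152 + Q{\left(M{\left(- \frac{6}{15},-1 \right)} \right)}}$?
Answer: $\sqrt{13947} \approx 118.1$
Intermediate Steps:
$M{\left(E,P \right)} = 3$
$\sqrt{14152 + Q{\left(M{\left(- \frac{6}{15},-1 \right)} \right)}} = \sqrt{14152 - 205} = \sqrt{13947}$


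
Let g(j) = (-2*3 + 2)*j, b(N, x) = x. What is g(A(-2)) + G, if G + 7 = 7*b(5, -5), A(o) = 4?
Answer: -58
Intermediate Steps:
g(j) = -4*j (g(j) = (-6 + 2)*j = -4*j)
G = -42 (G = -7 + 7*(-5) = -7 - 35 = -42)
g(A(-2)) + G = -4*4 - 42 = -16 - 42 = -58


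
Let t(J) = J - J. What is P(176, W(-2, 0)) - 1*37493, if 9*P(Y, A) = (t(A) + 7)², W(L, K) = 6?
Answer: -337388/9 ≈ -37488.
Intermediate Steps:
t(J) = 0
P(Y, A) = 49/9 (P(Y, A) = (0 + 7)²/9 = (⅑)*7² = (⅑)*49 = 49/9)
P(176, W(-2, 0)) - 1*37493 = 49/9 - 1*37493 = 49/9 - 37493 = -337388/9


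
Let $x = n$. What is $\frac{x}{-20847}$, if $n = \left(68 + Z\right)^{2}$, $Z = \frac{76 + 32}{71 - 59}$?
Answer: $- \frac{5929}{20847} \approx -0.28441$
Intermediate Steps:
$Z = 9$ ($Z = \frac{108}{12} = 108 \cdot \frac{1}{12} = 9$)
$n = 5929$ ($n = \left(68 + 9\right)^{2} = 77^{2} = 5929$)
$x = 5929$
$\frac{x}{-20847} = \frac{5929}{-20847} = 5929 \left(- \frac{1}{20847}\right) = - \frac{5929}{20847}$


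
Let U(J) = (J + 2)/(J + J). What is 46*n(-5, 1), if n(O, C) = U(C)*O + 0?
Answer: -345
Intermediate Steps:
U(J) = (2 + J)/(2*J) (U(J) = (2 + J)/((2*J)) = (2 + J)*(1/(2*J)) = (2 + J)/(2*J))
n(O, C) = O*(2 + C)/(2*C) (n(O, C) = ((2 + C)/(2*C))*O + 0 = O*(2 + C)/(2*C) + 0 = O*(2 + C)/(2*C))
46*n(-5, 1) = 46*((½)*(-5) - 5/1) = 46*(-5/2 - 5*1) = 46*(-5/2 - 5) = 46*(-15/2) = -345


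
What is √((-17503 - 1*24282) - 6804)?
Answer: I*√48589 ≈ 220.43*I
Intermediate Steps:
√((-17503 - 1*24282) - 6804) = √((-17503 - 24282) - 6804) = √(-41785 - 6804) = √(-48589) = I*√48589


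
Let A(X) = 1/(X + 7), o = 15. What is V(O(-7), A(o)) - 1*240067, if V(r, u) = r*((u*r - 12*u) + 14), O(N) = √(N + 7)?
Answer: -240067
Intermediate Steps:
O(N) = √(7 + N)
A(X) = 1/(7 + X)
V(r, u) = r*(14 - 12*u + r*u) (V(r, u) = r*((r*u - 12*u) + 14) = r*((-12*u + r*u) + 14) = r*(14 - 12*u + r*u))
V(O(-7), A(o)) - 1*240067 = √(7 - 7)*(14 - 12/(7 + 15) + √(7 - 7)/(7 + 15)) - 1*240067 = √0*(14 - 12/22 + √0/22) - 240067 = 0*(14 - 12*1/22 + 0*(1/22)) - 240067 = 0*(14 - 6/11 + 0) - 240067 = 0*(148/11) - 240067 = 0 - 240067 = -240067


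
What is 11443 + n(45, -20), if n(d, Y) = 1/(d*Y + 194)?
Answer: 8078757/706 ≈ 11443.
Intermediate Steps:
n(d, Y) = 1/(194 + Y*d) (n(d, Y) = 1/(Y*d + 194) = 1/(194 + Y*d))
11443 + n(45, -20) = 11443 + 1/(194 - 20*45) = 11443 + 1/(194 - 900) = 11443 + 1/(-706) = 11443 - 1/706 = 8078757/706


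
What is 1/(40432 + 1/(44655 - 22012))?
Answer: 22643/915501777 ≈ 2.4733e-5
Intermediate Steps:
1/(40432 + 1/(44655 - 22012)) = 1/(40432 + 1/22643) = 1/(915501777/22643) = 22643/915501777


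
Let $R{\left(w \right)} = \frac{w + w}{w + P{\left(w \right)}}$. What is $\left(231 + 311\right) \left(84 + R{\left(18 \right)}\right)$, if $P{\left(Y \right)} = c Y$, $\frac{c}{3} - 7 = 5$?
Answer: $\frac{1685620}{37} \approx 45557.0$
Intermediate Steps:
$c = 36$ ($c = 21 + 3 \cdot 5 = 21 + 15 = 36$)
$P{\left(Y \right)} = 36 Y$
$R{\left(w \right)} = \frac{2}{37}$ ($R{\left(w \right)} = \frac{w + w}{w + 36 w} = \frac{2 w}{37 w} = 2 w \frac{1}{37 w} = \frac{2}{37}$)
$\left(231 + 311\right) \left(84 + R{\left(18 \right)}\right) = \left(231 + 311\right) \left(84 + \frac{2}{37}\right) = 542 \cdot \frac{3110}{37} = \frac{1685620}{37}$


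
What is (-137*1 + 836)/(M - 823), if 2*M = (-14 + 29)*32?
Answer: -699/583 ≈ -1.1990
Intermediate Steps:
M = 240 (M = ((-14 + 29)*32)/2 = (15*32)/2 = (1/2)*480 = 240)
(-137*1 + 836)/(M - 823) = (-137*1 + 836)/(240 - 823) = (-137 + 836)/(-583) = 699*(-1/583) = -699/583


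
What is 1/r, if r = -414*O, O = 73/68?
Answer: -34/15111 ≈ -0.0022500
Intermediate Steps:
O = 73/68 (O = 73*(1/68) = 73/68 ≈ 1.0735)
r = -15111/34 (r = -414*73/68 = -15111/34 ≈ -444.44)
1/r = 1/(-15111/34) = -34/15111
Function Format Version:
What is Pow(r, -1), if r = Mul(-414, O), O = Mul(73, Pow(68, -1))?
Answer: Rational(-34, 15111) ≈ -0.0022500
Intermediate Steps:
O = Rational(73, 68) (O = Mul(73, Rational(1, 68)) = Rational(73, 68) ≈ 1.0735)
r = Rational(-15111, 34) (r = Mul(-414, Rational(73, 68)) = Rational(-15111, 34) ≈ -444.44)
Pow(r, -1) = Pow(Rational(-15111, 34), -1) = Rational(-34, 15111)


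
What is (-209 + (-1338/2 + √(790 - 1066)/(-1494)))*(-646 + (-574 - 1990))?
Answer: 2818380 + 1070*I*√69/249 ≈ 2.8184e+6 + 35.695*I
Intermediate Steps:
(-209 + (-1338/2 + √(790 - 1066)/(-1494)))*(-646 + (-574 - 1990)) = (-209 + (-1338*½ + √(-276)*(-1/1494)))*(-646 - 2564) = (-209 + (-669 + (2*I*√69)*(-1/1494)))*(-3210) = (-209 + (-669 - I*√69/747))*(-3210) = (-878 - I*√69/747)*(-3210) = 2818380 + 1070*I*√69/249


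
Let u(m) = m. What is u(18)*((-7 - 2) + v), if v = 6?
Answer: -54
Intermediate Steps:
u(18)*((-7 - 2) + v) = 18*((-7 - 2) + 6) = 18*(-9 + 6) = 18*(-3) = -54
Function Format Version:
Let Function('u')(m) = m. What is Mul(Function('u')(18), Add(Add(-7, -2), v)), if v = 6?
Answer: -54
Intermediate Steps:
Mul(Function('u')(18), Add(Add(-7, -2), v)) = Mul(18, Add(Add(-7, -2), 6)) = Mul(18, Add(-9, 6)) = Mul(18, -3) = -54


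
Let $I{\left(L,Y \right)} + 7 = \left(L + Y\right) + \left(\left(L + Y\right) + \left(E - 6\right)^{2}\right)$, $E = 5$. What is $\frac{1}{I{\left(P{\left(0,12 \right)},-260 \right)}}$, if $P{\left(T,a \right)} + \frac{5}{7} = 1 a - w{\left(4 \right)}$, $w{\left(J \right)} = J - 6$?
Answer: $- \frac{7}{3496} \approx -0.0020023$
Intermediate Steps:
$w{\left(J \right)} = -6 + J$ ($w{\left(J \right)} = J - 6 = -6 + J$)
$P{\left(T,a \right)} = \frac{9}{7} + a$ ($P{\left(T,a \right)} = - \frac{5}{7} + \left(1 a - \left(-6 + 4\right)\right) = - \frac{5}{7} + \left(a - -2\right) = - \frac{5}{7} + \left(a + 2\right) = - \frac{5}{7} + \left(2 + a\right) = \frac{9}{7} + a$)
$I{\left(L,Y \right)} = -6 + 2 L + 2 Y$ ($I{\left(L,Y \right)} = -7 + \left(\left(L + Y\right) + \left(\left(L + Y\right) + \left(5 - 6\right)^{2}\right)\right) = -7 + \left(\left(L + Y\right) + \left(\left(L + Y\right) + \left(-1\right)^{2}\right)\right) = -7 + \left(\left(L + Y\right) + \left(\left(L + Y\right) + 1\right)\right) = -7 + \left(\left(L + Y\right) + \left(1 + L + Y\right)\right) = -7 + \left(1 + 2 L + 2 Y\right) = -6 + 2 L + 2 Y$)
$\frac{1}{I{\left(P{\left(0,12 \right)},-260 \right)}} = \frac{1}{-6 + 2 \left(\frac{9}{7} + 12\right) + 2 \left(-260\right)} = \frac{1}{-6 + 2 \cdot \frac{93}{7} - 520} = \frac{1}{-6 + \frac{186}{7} - 520} = \frac{1}{- \frac{3496}{7}} = - \frac{7}{3496}$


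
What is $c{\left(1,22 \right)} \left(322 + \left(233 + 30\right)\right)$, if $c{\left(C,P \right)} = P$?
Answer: $12870$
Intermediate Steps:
$c{\left(1,22 \right)} \left(322 + \left(233 + 30\right)\right) = 22 \left(322 + \left(233 + 30\right)\right) = 22 \left(322 + 263\right) = 22 \cdot 585 = 12870$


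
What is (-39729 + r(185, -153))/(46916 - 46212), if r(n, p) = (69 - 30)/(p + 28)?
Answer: -1241541/22000 ≈ -56.434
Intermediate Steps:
r(n, p) = 39/(28 + p)
(-39729 + r(185, -153))/(46916 - 46212) = (-39729 + 39/(28 - 153))/(46916 - 46212) = (-39729 + 39/(-125))/704 = (-39729 + 39*(-1/125))*(1/704) = (-39729 - 39/125)*(1/704) = -4966164/125*1/704 = -1241541/22000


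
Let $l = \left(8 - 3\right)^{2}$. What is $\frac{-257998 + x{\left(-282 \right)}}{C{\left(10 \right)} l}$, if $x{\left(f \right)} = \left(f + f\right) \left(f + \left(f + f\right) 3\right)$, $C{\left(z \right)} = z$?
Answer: $\frac{427669}{125} \approx 3421.4$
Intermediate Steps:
$x{\left(f \right)} = 14 f^{2}$ ($x{\left(f \right)} = 2 f \left(f + 2 f 3\right) = 2 f \left(f + 6 f\right) = 2 f 7 f = 14 f^{2}$)
$l = 25$ ($l = 5^{2} = 25$)
$\frac{-257998 + x{\left(-282 \right)}}{C{\left(10 \right)} l} = \frac{-257998 + 14 \left(-282\right)^{2}}{10 \cdot 25} = \frac{-257998 + 14 \cdot 79524}{250} = \left(-257998 + 1113336\right) \frac{1}{250} = 855338 \cdot \frac{1}{250} = \frac{427669}{125}$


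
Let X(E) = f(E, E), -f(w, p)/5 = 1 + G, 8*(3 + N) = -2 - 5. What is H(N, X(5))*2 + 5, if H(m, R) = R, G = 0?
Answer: -5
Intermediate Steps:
N = -31/8 (N = -3 + (-2 - 5)/8 = -3 + (⅛)*(-7) = -3 - 7/8 = -31/8 ≈ -3.8750)
f(w, p) = -5 (f(w, p) = -5*(1 + 0) = -5*1 = -5)
X(E) = -5
H(N, X(5))*2 + 5 = -5*2 + 5 = -10 + 5 = -5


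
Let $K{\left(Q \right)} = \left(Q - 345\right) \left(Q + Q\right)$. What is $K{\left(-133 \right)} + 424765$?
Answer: $551913$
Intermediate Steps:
$K{\left(Q \right)} = 2 Q \left(-345 + Q\right)$ ($K{\left(Q \right)} = \left(-345 + Q\right) 2 Q = 2 Q \left(-345 + Q\right)$)
$K{\left(-133 \right)} + 424765 = 2 \left(-133\right) \left(-345 - 133\right) + 424765 = 2 \left(-133\right) \left(-478\right) + 424765 = 127148 + 424765 = 551913$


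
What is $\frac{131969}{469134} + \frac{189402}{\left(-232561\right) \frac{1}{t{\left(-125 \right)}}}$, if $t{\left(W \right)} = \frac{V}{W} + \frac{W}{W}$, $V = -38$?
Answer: $- \frac{10646996286359}{13637784021750} \approx -0.7807$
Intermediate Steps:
$t{\left(W \right)} = 1 - \frac{38}{W}$ ($t{\left(W \right)} = - \frac{38}{W} + \frac{W}{W} = - \frac{38}{W} + 1 = 1 - \frac{38}{W}$)
$\frac{131969}{469134} + \frac{189402}{\left(-232561\right) \frac{1}{t{\left(-125 \right)}}} = \frac{131969}{469134} + \frac{189402}{\left(-232561\right) \frac{1}{\frac{1}{-125} \left(-38 - 125\right)}} = 131969 \cdot \frac{1}{469134} + \frac{189402}{\left(-232561\right) \frac{1}{\left(- \frac{1}{125}\right) \left(-163\right)}} = \frac{131969}{469134} + \frac{189402}{\left(-232561\right) \frac{1}{\frac{163}{125}}} = \frac{131969}{469134} + \frac{189402}{\left(-232561\right) \frac{125}{163}} = \frac{131969}{469134} + \frac{189402}{- \frac{29070125}{163}} = \frac{131969}{469134} + 189402 \left(- \frac{163}{29070125}\right) = \frac{131969}{469134} - \frac{30872526}{29070125} = - \frac{10646996286359}{13637784021750}$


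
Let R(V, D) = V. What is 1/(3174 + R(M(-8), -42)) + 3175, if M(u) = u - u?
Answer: 10077451/3174 ≈ 3175.0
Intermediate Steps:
M(u) = 0
1/(3174 + R(M(-8), -42)) + 3175 = 1/(3174 + 0) + 3175 = 1/3174 + 3175 = 10077451/3174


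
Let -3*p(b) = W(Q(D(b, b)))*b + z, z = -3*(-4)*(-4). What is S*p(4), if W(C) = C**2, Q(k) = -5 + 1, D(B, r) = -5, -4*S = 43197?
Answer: 57596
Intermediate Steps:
S = -43197/4 (S = -1/4*43197 = -43197/4 ≈ -10799.)
Q(k) = -4
z = -48 (z = 12*(-4) = -48)
p(b) = 16 - 16*b/3 (p(b) = -((-4)**2*b - 48)/3 = -(16*b - 48)/3 = -(-48 + 16*b)/3 = 16 - 16*b/3)
S*p(4) = -43197*(16 - 16/3*4)/4 = -43197*(16 - 64/3)/4 = -43197/4*(-16/3) = 57596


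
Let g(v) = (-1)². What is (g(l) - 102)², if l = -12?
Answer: 10201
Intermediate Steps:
g(v) = 1
(g(l) - 102)² = (1 - 102)² = (-101)² = 10201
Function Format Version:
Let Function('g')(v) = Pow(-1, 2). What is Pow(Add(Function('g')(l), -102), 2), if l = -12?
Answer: 10201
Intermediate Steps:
Function('g')(v) = 1
Pow(Add(Function('g')(l), -102), 2) = Pow(Add(1, -102), 2) = Pow(-101, 2) = 10201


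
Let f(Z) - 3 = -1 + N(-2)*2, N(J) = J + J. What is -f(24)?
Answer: 6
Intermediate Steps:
N(J) = 2*J
f(Z) = -6 (f(Z) = 3 + (-1 + (2*(-2))*2) = 3 + (-1 - 4*2) = 3 + (-1 - 8) = 3 - 9 = -6)
-f(24) = -1*(-6) = 6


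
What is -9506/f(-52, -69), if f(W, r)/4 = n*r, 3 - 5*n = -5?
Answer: 23765/1104 ≈ 21.526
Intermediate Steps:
n = 8/5 (n = 3/5 - 1/5*(-5) = 3/5 + 1 = 8/5 ≈ 1.6000)
f(W, r) = 32*r/5 (f(W, r) = 4*(8*r/5) = 32*r/5)
-9506/f(-52, -69) = -9506/((32/5)*(-69)) = -9506/(-2208/5) = -9506*(-5/2208) = 23765/1104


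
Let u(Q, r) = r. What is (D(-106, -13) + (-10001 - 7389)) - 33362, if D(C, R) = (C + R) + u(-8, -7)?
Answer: -50878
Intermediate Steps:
D(C, R) = -7 + C + R (D(C, R) = (C + R) - 7 = -7 + C + R)
(D(-106, -13) + (-10001 - 7389)) - 33362 = ((-7 - 106 - 13) + (-10001 - 7389)) - 33362 = (-126 - 17390) - 33362 = -17516 - 33362 = -50878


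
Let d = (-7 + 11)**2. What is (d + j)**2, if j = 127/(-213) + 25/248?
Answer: 670782294169/2790374976 ≈ 240.39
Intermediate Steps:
j = -26171/52824 (j = 127*(-1/213) + 25*(1/248) = -127/213 + 25/248 = -26171/52824 ≈ -0.49544)
d = 16 (d = 4**2 = 16)
(d + j)**2 = (16 - 26171/52824)**2 = (819013/52824)**2 = 670782294169/2790374976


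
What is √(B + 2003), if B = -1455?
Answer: 2*√137 ≈ 23.409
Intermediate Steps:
√(B + 2003) = √(-1455 + 2003) = √548 = 2*√137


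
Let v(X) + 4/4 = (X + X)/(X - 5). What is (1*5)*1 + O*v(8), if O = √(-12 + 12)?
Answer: 5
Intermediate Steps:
v(X) = -1 + 2*X/(-5 + X) (v(X) = -1 + (X + X)/(X - 5) = -1 + (2*X)/(-5 + X) = -1 + 2*X/(-5 + X))
O = 0 (O = √0 = 0)
(1*5)*1 + O*v(8) = (1*5)*1 + 0*((5 + 8)/(-5 + 8)) = 5*1 + 0*(13/3) = 5 + 0*((⅓)*13) = 5 + 0*(13/3) = 5 + 0 = 5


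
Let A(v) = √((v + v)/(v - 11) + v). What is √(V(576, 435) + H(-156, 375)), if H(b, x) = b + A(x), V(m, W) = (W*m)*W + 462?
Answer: √(3610314142344 + 2730*√55510)/182 ≈ 10440.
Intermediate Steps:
V(m, W) = 462 + m*W² (V(m, W) = m*W² + 462 = 462 + m*W²)
A(v) = √(v + 2*v/(-11 + v)) (A(v) = √((2*v)/(-11 + v) + v) = √(2*v/(-11 + v) + v) = √(v + 2*v/(-11 + v)))
H(b, x) = b + √(x*(-9 + x)/(-11 + x))
√(V(576, 435) + H(-156, 375)) = √((462 + 576*435²) + (-156 + √(375*(-9 + 375)/(-11 + 375)))) = √((462 + 576*189225) + (-156 + √(375*366/364))) = √((462 + 108993600) + (-156 + √(375*(1/364)*366))) = √(108994062 + (-156 + √(68625/182))) = √(108994062 + (-156 + 15*√55510/182)) = √(108993906 + 15*√55510/182)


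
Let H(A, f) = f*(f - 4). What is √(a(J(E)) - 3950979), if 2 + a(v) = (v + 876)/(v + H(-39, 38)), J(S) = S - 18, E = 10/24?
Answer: 2*I*√231009719556169/15293 ≈ 1987.7*I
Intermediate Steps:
E = 5/12 (E = 10*(1/24) = 5/12 ≈ 0.41667)
J(S) = -18 + S
H(A, f) = f*(-4 + f)
a(v) = -2 + (876 + v)/(1292 + v) (a(v) = -2 + (v + 876)/(v + 38*(-4 + 38)) = -2 + (876 + v)/(v + 38*34) = -2 + (876 + v)/(v + 1292) = -2 + (876 + v)/(1292 + v))
√(a(J(E)) - 3950979) = √((-1708 - (-18 + 5/12))/(1292 + (-18 + 5/12)) - 3950979) = √((-1708 - 1*(-211/12))/(1292 - 211/12) - 3950979) = √((-1708 + 211/12)/(15293/12) - 3950979) = √((12/15293)*(-20285/12) - 3950979) = √(-20285/15293 - 3950979) = √(-60422342132/15293) = 2*I*√231009719556169/15293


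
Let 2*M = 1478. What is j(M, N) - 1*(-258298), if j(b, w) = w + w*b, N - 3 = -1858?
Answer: -1114402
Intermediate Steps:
M = 739 (M = (½)*1478 = 739)
N = -1855 (N = 3 - 1858 = -1855)
j(b, w) = w + b*w
j(M, N) - 1*(-258298) = -1855*(1 + 739) - 1*(-258298) = -1855*740 + 258298 = -1372700 + 258298 = -1114402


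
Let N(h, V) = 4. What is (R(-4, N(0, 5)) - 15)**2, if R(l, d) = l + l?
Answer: 529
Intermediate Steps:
R(l, d) = 2*l
(R(-4, N(0, 5)) - 15)**2 = (2*(-4) - 15)**2 = (-8 - 15)**2 = (-23)**2 = 529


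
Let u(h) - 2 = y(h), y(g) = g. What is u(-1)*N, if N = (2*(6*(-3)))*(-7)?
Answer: 252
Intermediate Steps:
u(h) = 2 + h
N = 252 (N = (2*(-18))*(-7) = -36*(-7) = 252)
u(-1)*N = (2 - 1)*252 = 1*252 = 252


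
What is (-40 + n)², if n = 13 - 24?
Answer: 2601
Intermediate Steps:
n = -11
(-40 + n)² = (-40 - 11)² = (-51)² = 2601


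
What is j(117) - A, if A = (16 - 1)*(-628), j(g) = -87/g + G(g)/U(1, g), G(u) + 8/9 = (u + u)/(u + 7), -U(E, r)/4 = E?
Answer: 273301903/29016 ≈ 9419.0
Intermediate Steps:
U(E, r) = -4*E
G(u) = -8/9 + 2*u/(7 + u) (G(u) = -8/9 + (u + u)/(u + 7) = -8/9 + (2*u)/(7 + u) = -8/9 + 2*u/(7 + u))
j(g) = -87/g - (-28 + 5*g)/(18*(7 + g)) (j(g) = -87/g + (2*(-28 + 5*g)/(9*(7 + g)))/((-4*1)) = -87/g + (2*(-28 + 5*g)/(9*(7 + g)))/(-4) = -87/g + (2*(-28 + 5*g)/(9*(7 + g)))*(-¼) = -87/g - (-28 + 5*g)/(18*(7 + g)))
A = -9420 (A = 15*(-628) = -9420)
j(117) - A = (1/18)*(-10962 - 1566*117 + 117*(28 - 5*117))/(117*(7 + 117)) - 1*(-9420) = (1/18)*(1/117)*(-10962 - 183222 + 117*(28 - 585))/124 + 9420 = (1/18)*(1/117)*(1/124)*(-10962 - 183222 + 117*(-557)) + 9420 = (1/18)*(1/117)*(1/124)*(-10962 - 183222 - 65169) + 9420 = (1/18)*(1/117)*(1/124)*(-259353) + 9420 = -28817/29016 + 9420 = 273301903/29016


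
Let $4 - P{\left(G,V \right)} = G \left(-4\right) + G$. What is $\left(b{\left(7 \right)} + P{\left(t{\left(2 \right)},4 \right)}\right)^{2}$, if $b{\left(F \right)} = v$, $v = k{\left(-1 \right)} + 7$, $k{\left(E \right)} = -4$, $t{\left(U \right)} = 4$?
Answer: $361$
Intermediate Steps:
$P{\left(G,V \right)} = 4 + 3 G$ ($P{\left(G,V \right)} = 4 - \left(G \left(-4\right) + G\right) = 4 - \left(- 4 G + G\right) = 4 - - 3 G = 4 + 3 G$)
$v = 3$ ($v = -4 + 7 = 3$)
$b{\left(F \right)} = 3$
$\left(b{\left(7 \right)} + P{\left(t{\left(2 \right)},4 \right)}\right)^{2} = \left(3 + \left(4 + 3 \cdot 4\right)\right)^{2} = \left(3 + \left(4 + 12\right)\right)^{2} = \left(3 + 16\right)^{2} = 19^{2} = 361$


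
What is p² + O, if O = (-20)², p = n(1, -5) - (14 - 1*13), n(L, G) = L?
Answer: 400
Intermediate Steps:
p = 0 (p = 1 - (14 - 1*13) = 1 - (14 - 13) = 1 - 1*1 = 1 - 1 = 0)
O = 400
p² + O = 0² + 400 = 0 + 400 = 400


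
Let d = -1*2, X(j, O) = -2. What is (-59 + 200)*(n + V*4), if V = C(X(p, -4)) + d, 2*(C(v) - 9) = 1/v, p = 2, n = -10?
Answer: 2397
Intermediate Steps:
C(v) = 9 + 1/(2*v) (C(v) = 9 + (1/v)/2 = 9 + 1/(2*v))
d = -2
V = 27/4 (V = (9 + (1/2)/(-2)) - 2 = (9 + (1/2)*(-1/2)) - 2 = (9 - 1/4) - 2 = 35/4 - 2 = 27/4 ≈ 6.7500)
(-59 + 200)*(n + V*4) = (-59 + 200)*(-10 + (27/4)*4) = 141*(-10 + 27) = 141*17 = 2397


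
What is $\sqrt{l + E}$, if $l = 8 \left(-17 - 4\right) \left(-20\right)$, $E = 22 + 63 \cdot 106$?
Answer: $2 \sqrt{2515} \approx 100.3$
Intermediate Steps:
$E = 6700$ ($E = 22 + 6678 = 6700$)
$l = 3360$ ($l = 8 \left(-21\right) \left(-20\right) = \left(-168\right) \left(-20\right) = 3360$)
$\sqrt{l + E} = \sqrt{3360 + 6700} = \sqrt{10060} = 2 \sqrt{2515}$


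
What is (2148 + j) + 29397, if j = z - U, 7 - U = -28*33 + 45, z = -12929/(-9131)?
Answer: 279960258/9131 ≈ 30660.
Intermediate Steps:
z = 12929/9131 (z = -12929*(-1/9131) = 12929/9131 ≈ 1.4159)
U = 886 (U = 7 - (-28*33 + 45) = 7 - (-924 + 45) = 7 - 1*(-879) = 7 + 879 = 886)
j = -8077137/9131 (j = 12929/9131 - 1*886 = 12929/9131 - 886 = -8077137/9131 ≈ -884.58)
(2148 + j) + 29397 = (2148 - 8077137/9131) + 29397 = 11536251/9131 + 29397 = 279960258/9131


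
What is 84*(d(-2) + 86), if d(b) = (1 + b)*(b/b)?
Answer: 7140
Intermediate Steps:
d(b) = 1 + b (d(b) = (1 + b)*1 = 1 + b)
84*(d(-2) + 86) = 84*((1 - 2) + 86) = 84*(-1 + 86) = 84*85 = 7140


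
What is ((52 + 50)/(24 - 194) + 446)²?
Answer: 4959529/25 ≈ 1.9838e+5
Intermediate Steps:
((52 + 50)/(24 - 194) + 446)² = (102/(-170) + 446)² = (102*(-1/170) + 446)² = (-⅗ + 446)² = (2227/5)² = 4959529/25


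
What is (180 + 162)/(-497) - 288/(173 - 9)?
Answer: -49806/20377 ≈ -2.4442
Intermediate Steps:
(180 + 162)/(-497) - 288/(173 - 9) = 342*(-1/497) - 288/164 = -342/497 - 288*1/164 = -342/497 - 72/41 = -49806/20377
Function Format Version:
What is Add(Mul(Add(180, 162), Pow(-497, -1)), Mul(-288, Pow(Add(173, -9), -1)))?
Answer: Rational(-49806, 20377) ≈ -2.4442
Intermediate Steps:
Add(Mul(Add(180, 162), Pow(-497, -1)), Mul(-288, Pow(Add(173, -9), -1))) = Add(Mul(342, Rational(-1, 497)), Mul(-288, Pow(164, -1))) = Add(Rational(-342, 497), Mul(-288, Rational(1, 164))) = Add(Rational(-342, 497), Rational(-72, 41)) = Rational(-49806, 20377)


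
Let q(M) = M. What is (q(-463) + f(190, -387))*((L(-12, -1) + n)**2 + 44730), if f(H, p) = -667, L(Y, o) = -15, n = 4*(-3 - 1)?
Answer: -51630830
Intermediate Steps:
n = -16 (n = 4*(-4) = -16)
(q(-463) + f(190, -387))*((L(-12, -1) + n)**2 + 44730) = (-463 - 667)*((-15 - 16)**2 + 44730) = -1130*((-31)**2 + 44730) = -1130*(961 + 44730) = -1130*45691 = -51630830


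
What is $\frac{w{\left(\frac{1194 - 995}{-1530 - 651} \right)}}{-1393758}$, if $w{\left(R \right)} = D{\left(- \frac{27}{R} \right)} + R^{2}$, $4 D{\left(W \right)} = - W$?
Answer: $\frac{280079862611}{5277299863479048} \approx 5.3073 \cdot 10^{-5}$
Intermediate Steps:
$D{\left(W \right)} = - \frac{W}{4}$ ($D{\left(W \right)} = \frac{\left(-1\right) W}{4} = - \frac{W}{4}$)
$w{\left(R \right)} = R^{2} + \frac{27}{4 R}$ ($w{\left(R \right)} = - \frac{\left(-27\right) \frac{1}{R}}{4} + R^{2} = \frac{27}{4 R} + R^{2} = R^{2} + \frac{27}{4 R}$)
$\frac{w{\left(\frac{1194 - 995}{-1530 - 651} \right)}}{-1393758} = \frac{\frac{1}{\left(1194 - 995\right) \frac{1}{-1530 - 651}} \left(\frac{27}{4} + \left(\frac{1194 - 995}{-1530 - 651}\right)^{3}\right)}{-1393758} = \frac{\frac{27}{4} + \left(\frac{199}{-2181}\right)^{3}}{199 \frac{1}{-2181}} \left(- \frac{1}{1393758}\right) = \frac{\frac{27}{4} + \left(199 \left(- \frac{1}{2181}\right)\right)^{3}}{199 \left(- \frac{1}{2181}\right)} \left(- \frac{1}{1393758}\right) = \frac{\frac{27}{4} + \left(- \frac{199}{2181}\right)^{3}}{- \frac{199}{2181}} \left(- \frac{1}{1393758}\right) = - \frac{2181 \left(\frac{27}{4} - \frac{7880599}{10374495741}\right)}{199} \left(- \frac{1}{1393758}\right) = \left(- \frac{2181}{199}\right) \frac{280079862611}{41497982964} \left(- \frac{1}{1393758}\right) = \left(- \frac{280079862611}{3786381756}\right) \left(- \frac{1}{1393758}\right) = \frac{280079862611}{5277299863479048}$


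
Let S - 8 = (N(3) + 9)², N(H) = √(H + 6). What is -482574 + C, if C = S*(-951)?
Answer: -627126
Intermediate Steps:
N(H) = √(6 + H)
S = 152 (S = 8 + (√(6 + 3) + 9)² = 8 + (√9 + 9)² = 8 + (3 + 9)² = 8 + 12² = 8 + 144 = 152)
C = -144552 (C = 152*(-951) = -144552)
-482574 + C = -482574 - 144552 = -627126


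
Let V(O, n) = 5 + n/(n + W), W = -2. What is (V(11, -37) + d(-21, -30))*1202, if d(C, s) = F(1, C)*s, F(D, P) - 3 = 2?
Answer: -6752836/39 ≈ -1.7315e+5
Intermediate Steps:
F(D, P) = 5 (F(D, P) = 3 + 2 = 5)
d(C, s) = 5*s
V(O, n) = 5 + n/(-2 + n) (V(O, n) = 5 + n/(n - 2) = 5 + n/(-2 + n))
(V(11, -37) + d(-21, -30))*1202 = (2*(-5 + 3*(-37))/(-2 - 37) + 5*(-30))*1202 = (2*(-5 - 111)/(-39) - 150)*1202 = (2*(-1/39)*(-116) - 150)*1202 = (232/39 - 150)*1202 = -5618/39*1202 = -6752836/39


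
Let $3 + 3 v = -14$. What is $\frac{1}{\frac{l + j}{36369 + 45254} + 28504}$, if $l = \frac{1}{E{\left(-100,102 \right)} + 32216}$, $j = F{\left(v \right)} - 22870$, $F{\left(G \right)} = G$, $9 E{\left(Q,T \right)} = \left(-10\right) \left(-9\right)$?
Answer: $\frac{876794266}{24991898027653} \approx 3.5083 \cdot 10^{-5}$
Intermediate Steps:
$v = - \frac{17}{3}$ ($v = -1 + \frac{1}{3} \left(-14\right) = -1 - \frac{14}{3} = - \frac{17}{3} \approx -5.6667$)
$E{\left(Q,T \right)} = 10$ ($E{\left(Q,T \right)} = \frac{\left(-10\right) \left(-9\right)}{9} = \frac{1}{9} \cdot 90 = 10$)
$j = - \frac{68627}{3}$ ($j = - \frac{17}{3} - 22870 = - \frac{68627}{3} \approx -22876.0$)
$l = \frac{1}{32226}$ ($l = \frac{1}{10 + 32216} = \frac{1}{32226} \approx 3.1031 \cdot 10^{-5}$)
$\frac{1}{\frac{l + j}{36369 + 45254} + 28504} = \frac{1}{\frac{\frac{1}{32226} - \frac{68627}{3}}{36369 + 45254} + 28504} = \frac{1}{- \frac{245730411}{10742 \cdot 81623} + 28504} = \frac{1}{\left(- \frac{245730411}{10742}\right) \frac{1}{81623} + 28504} = \frac{1}{- \frac{245730411}{876794266} + 28504} = \frac{1}{\frac{24991898027653}{876794266}} = \frac{876794266}{24991898027653}$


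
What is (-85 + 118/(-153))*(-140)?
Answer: 1837220/153 ≈ 12008.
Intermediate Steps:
(-85 + 118/(-153))*(-140) = (-85 + 118*(-1/153))*(-140) = (-85 - 118/153)*(-140) = -13123/153*(-140) = 1837220/153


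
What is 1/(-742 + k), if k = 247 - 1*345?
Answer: -1/840 ≈ -0.0011905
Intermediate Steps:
k = -98 (k = 247 - 345 = -98)
1/(-742 + k) = 1/(-742 - 98) = 1/(-840) = -1/840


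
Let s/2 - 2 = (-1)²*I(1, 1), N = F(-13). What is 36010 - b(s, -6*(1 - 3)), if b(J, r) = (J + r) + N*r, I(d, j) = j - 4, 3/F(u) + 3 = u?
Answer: 144009/4 ≈ 36002.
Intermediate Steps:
F(u) = 3/(-3 + u)
I(d, j) = -4 + j
N = -3/16 (N = 3/(-3 - 13) = 3/(-16) = 3*(-1/16) = -3/16 ≈ -0.18750)
s = -2 (s = 4 + 2*((-1)²*(-4 + 1)) = 4 + 2*(1*(-3)) = 4 + 2*(-3) = 4 - 6 = -2)
b(J, r) = J + 13*r/16 (b(J, r) = (J + r) - 3*r/16 = J + 13*r/16)
36010 - b(s, -6*(1 - 3)) = 36010 - (-2 + 13*(-6*(1 - 3))/16) = 36010 - (-2 + 13*(-6*(-2))/16) = 36010 - (-2 + (13/16)*12) = 36010 - (-2 + 39/4) = 36010 - 1*31/4 = 36010 - 31/4 = 144009/4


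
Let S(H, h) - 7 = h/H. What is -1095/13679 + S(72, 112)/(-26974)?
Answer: -266882053/3320796114 ≈ -0.080367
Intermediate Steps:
S(H, h) = 7 + h/H
-1095/13679 + S(72, 112)/(-26974) = -1095/13679 + (7 + 112/72)/(-26974) = -1095*1/13679 + (7 + 112*(1/72))*(-1/26974) = -1095/13679 + (7 + 14/9)*(-1/26974) = -1095/13679 + (77/9)*(-1/26974) = -1095/13679 - 77/242766 = -266882053/3320796114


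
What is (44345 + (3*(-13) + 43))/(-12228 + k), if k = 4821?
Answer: -14783/2469 ≈ -5.9874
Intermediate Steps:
(44345 + (3*(-13) + 43))/(-12228 + k) = (44345 + (3*(-13) + 43))/(-12228 + 4821) = (44345 + (-39 + 43))/(-7407) = (44345 + 4)*(-1/7407) = 44349*(-1/7407) = -14783/2469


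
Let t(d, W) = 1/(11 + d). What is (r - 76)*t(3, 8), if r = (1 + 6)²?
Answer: -27/14 ≈ -1.9286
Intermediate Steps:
r = 49 (r = 7² = 49)
(r - 76)*t(3, 8) = (49 - 76)/(11 + 3) = -27/14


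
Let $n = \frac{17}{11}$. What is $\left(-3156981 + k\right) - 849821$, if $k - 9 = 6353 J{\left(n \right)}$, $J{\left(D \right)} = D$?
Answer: $- \frac{43966722}{11} \approx -3.997 \cdot 10^{6}$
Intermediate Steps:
$n = \frac{17}{11}$ ($n = 17 \cdot \frac{1}{11} = \frac{17}{11} \approx 1.5455$)
$k = \frac{108100}{11}$ ($k = 9 + 6353 \cdot \frac{17}{11} = 9 + \frac{108001}{11} = \frac{108100}{11} \approx 9827.3$)
$\left(-3156981 + k\right) - 849821 = \left(-3156981 + \frac{108100}{11}\right) - 849821 = - \frac{34618691}{11} - 849821 = - \frac{43966722}{11}$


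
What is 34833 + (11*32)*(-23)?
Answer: 26737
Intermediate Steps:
34833 + (11*32)*(-23) = 34833 + 352*(-23) = 34833 - 8096 = 26737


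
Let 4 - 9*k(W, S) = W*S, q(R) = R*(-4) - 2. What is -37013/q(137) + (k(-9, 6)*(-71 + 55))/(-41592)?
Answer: 1731939083/25735050 ≈ 67.299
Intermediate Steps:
q(R) = -2 - 4*R (q(R) = -4*R - 2 = -2 - 4*R)
k(W, S) = 4/9 - S*W/9 (k(W, S) = 4/9 - W*S/9 = 4/9 - S*W/9)
-37013/q(137) + (k(-9, 6)*(-71 + 55))/(-41592) = -37013/(-2 - 4*137) + ((4/9 - 1/9*6*(-9))*(-71 + 55))/(-41592) = -37013/(-2 - 548) + ((4/9 + 6)*(-16))*(-1/41592) = -37013/(-550) + ((58/9)*(-16))*(-1/41592) = -37013*(-1/550) - 928/9*(-1/41592) = 37013/550 + 116/46791 = 1731939083/25735050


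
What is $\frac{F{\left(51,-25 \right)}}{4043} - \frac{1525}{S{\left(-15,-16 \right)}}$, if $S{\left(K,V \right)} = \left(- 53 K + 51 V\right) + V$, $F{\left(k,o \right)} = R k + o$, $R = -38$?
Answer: $\frac{468688}{11507} \approx 40.731$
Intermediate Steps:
$F{\left(k,o \right)} = o - 38 k$ ($F{\left(k,o \right)} = - 38 k + o = o - 38 k$)
$S{\left(K,V \right)} = - 53 K + 52 V$
$\frac{F{\left(51,-25 \right)}}{4043} - \frac{1525}{S{\left(-15,-16 \right)}} = \frac{-25 - 1938}{4043} - \frac{1525}{\left(-53\right) \left(-15\right) + 52 \left(-16\right)} = \left(-25 - 1938\right) \frac{1}{4043} - \frac{1525}{795 - 832} = \left(-1963\right) \frac{1}{4043} - \frac{1525}{-37} = - \frac{151}{311} - - \frac{1525}{37} = - \frac{151}{311} + \frac{1525}{37} = \frac{468688}{11507}$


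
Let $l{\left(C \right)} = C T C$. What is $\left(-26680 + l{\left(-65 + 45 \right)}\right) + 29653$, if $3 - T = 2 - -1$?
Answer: $2973$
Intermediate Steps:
$T = 0$ ($T = 3 - \left(2 - -1\right) = 3 - \left(2 + 1\right) = 3 - 3 = 0$)
$l{\left(C \right)} = 0$ ($l{\left(C \right)} = C 0 C = 0 C = 0$)
$\left(-26680 + l{\left(-65 + 45 \right)}\right) + 29653 = \left(-26680 + 0\right) + 29653 = -26680 + 29653 = 2973$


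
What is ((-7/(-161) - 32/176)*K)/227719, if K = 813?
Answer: -28455/57612907 ≈ -0.00049390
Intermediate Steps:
((-7/(-161) - 32/176)*K)/227719 = ((-7/(-161) - 32/176)*813)/227719 = ((-7*(-1/161) - 32*1/176)*813)*(1/227719) = ((1/23 - 2/11)*813)*(1/227719) = -35/253*813*(1/227719) = -28455/253*1/227719 = -28455/57612907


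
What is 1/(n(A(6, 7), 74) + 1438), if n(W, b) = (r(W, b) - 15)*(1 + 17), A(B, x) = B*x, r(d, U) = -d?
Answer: 1/412 ≈ 0.0024272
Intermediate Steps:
n(W, b) = -270 - 18*W (n(W, b) = (-W - 15)*(1 + 17) = (-15 - W)*18 = -270 - 18*W)
1/(n(A(6, 7), 74) + 1438) = 1/((-270 - 108*7) + 1438) = 1/((-270 - 18*42) + 1438) = 1/((-270 - 756) + 1438) = 1/(-1026 + 1438) = 1/412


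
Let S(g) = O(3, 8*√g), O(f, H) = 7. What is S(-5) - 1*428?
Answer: -421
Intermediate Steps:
S(g) = 7
S(-5) - 1*428 = 7 - 1*428 = 7 - 428 = -421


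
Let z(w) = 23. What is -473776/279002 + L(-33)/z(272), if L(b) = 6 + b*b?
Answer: 147305171/3208523 ≈ 45.911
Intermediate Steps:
L(b) = 6 + b**2
-473776/279002 + L(-33)/z(272) = -473776/279002 + (6 + (-33)**2)/23 = -473776*1/279002 + (6 + 1089)*(1/23) = -236888/139501 + 1095*(1/23) = -236888/139501 + 1095/23 = 147305171/3208523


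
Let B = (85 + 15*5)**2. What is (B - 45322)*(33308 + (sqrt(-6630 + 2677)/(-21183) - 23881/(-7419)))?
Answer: -1624671623542/2473 + 6574*I*sqrt(3953)/7061 ≈ -6.5696e+8 + 58.536*I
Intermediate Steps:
B = 25600 (B = (85 + 75)**2 = 160**2 = 25600)
(B - 45322)*(33308 + (sqrt(-6630 + 2677)/(-21183) - 23881/(-7419))) = (25600 - 45322)*(33308 + (sqrt(-6630 + 2677)/(-21183) - 23881/(-7419))) = -19722*(33308 + (sqrt(-3953)*(-1/21183) - 23881*(-1/7419))) = -19722*(33308 + ((I*sqrt(3953))*(-1/21183) + 23881/7419)) = -19722*(33308 + (-I*sqrt(3953)/21183 + 23881/7419)) = -19722*(33308 + (23881/7419 - I*sqrt(3953)/21183)) = -19722*(247135933/7419 - I*sqrt(3953)/21183) = -1624671623542/2473 + 6574*I*sqrt(3953)/7061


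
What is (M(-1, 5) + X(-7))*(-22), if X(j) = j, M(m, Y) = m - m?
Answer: 154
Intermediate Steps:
M(m, Y) = 0
(M(-1, 5) + X(-7))*(-22) = (0 - 7)*(-22) = -7*(-22) = 154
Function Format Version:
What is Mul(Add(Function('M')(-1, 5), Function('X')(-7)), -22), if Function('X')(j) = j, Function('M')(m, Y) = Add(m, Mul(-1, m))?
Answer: 154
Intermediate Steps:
Function('M')(m, Y) = 0
Mul(Add(Function('M')(-1, 5), Function('X')(-7)), -22) = Mul(Add(0, -7), -22) = Mul(-7, -22) = 154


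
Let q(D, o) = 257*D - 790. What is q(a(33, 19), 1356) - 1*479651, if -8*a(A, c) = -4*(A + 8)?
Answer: -950345/2 ≈ -4.7517e+5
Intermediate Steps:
a(A, c) = 4 + A/2 (a(A, c) = -(-1)*(A + 8)/2 = -(-1)*(8 + A)/2 = -(-32 - 4*A)/8 = 4 + A/2)
q(D, o) = -790 + 257*D
q(a(33, 19), 1356) - 1*479651 = (-790 + 257*(4 + (½)*33)) - 1*479651 = (-790 + 257*(4 + 33/2)) - 479651 = (-790 + 257*(41/2)) - 479651 = (-790 + 10537/2) - 479651 = 8957/2 - 479651 = -950345/2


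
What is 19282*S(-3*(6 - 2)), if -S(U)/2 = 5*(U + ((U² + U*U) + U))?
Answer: -50904480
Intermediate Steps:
S(U) = -20*U - 20*U² (S(U) = -10*(U + ((U² + U*U) + U)) = -10*(U + ((U² + U²) + U)) = -10*(U + (2*U² + U)) = -10*(U + (U + 2*U²)) = -10*(2*U + 2*U²) = -2*(10*U + 10*U²) = -20*U - 20*U²)
19282*S(-3*(6 - 2)) = 19282*(-20*(-3*(6 - 2))*(1 - 3*(6 - 2))) = 19282*(-20*(-3*4)*(1 - 3*4)) = 19282*(-20*(-12)*(1 - 12)) = 19282*(-20*(-12)*(-11)) = 19282*(-2640) = -50904480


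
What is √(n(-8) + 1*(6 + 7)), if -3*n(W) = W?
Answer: √141/3 ≈ 3.9581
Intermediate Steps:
n(W) = -W/3
√(n(-8) + 1*(6 + 7)) = √(-⅓*(-8) + 1*(6 + 7)) = √(8/3 + 1*13) = √(8/3 + 13) = √(47/3) = √141/3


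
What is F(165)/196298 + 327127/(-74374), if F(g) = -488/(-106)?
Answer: -27896260431/6342391598 ≈ -4.3984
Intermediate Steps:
F(g) = 244/53 (F(g) = -488*(-1/106) = 244/53)
F(165)/196298 + 327127/(-74374) = (244/53)/196298 + 327127/(-74374) = (244/53)*(1/196298) + 327127*(-1/74374) = 2/85277 - 327127/74374 = -27896260431/6342391598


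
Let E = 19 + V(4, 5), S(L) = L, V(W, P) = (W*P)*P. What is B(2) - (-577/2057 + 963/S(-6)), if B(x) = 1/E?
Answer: 4630399/28798 ≈ 160.79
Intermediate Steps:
V(W, P) = W*P**2 (V(W, P) = (P*W)*P = W*P**2)
E = 119 (E = 19 + 4*5**2 = 19 + 4*25 = 19 + 100 = 119)
B(x) = 1/119
B(2) - (-577/2057 + 963/S(-6)) = 1/119 - (-577/2057 + 963/(-6)) = 1/119 - (-577*1/2057 + 963*(-1/6)) = 1/119 - (-577/2057 - 321/2) = 1/119 - 1*(-661451/4114) = 1/119 + 661451/4114 = 4630399/28798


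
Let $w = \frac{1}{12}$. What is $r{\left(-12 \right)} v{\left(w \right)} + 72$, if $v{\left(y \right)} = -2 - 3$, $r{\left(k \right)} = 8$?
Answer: $32$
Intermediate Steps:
$w = \frac{1}{12} \approx 0.083333$
$v{\left(y \right)} = -5$ ($v{\left(y \right)} = -2 - 3 = -5$)
$r{\left(-12 \right)} v{\left(w \right)} + 72 = 8 \left(-5\right) + 72 = -40 + 72 = 32$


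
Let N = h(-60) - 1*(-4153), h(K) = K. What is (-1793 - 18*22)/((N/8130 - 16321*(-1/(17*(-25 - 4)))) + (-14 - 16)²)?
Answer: -8773709010/3476609119 ≈ -2.5236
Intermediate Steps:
N = 4093 (N = -60 - 1*(-4153) = -60 + 4153 = 4093)
(-1793 - 18*22)/((N/8130 - 16321*(-1/(17*(-25 - 4)))) + (-14 - 16)²) = (-1793 - 18*22)/((4093/8130 - 16321*(-1/(17*(-25 - 4)))) + (-14 - 16)²) = (-1793 - 396)/((4093*(1/8130) - 16321/((-29*(-17)))) + (-30)²) = -2189/((4093/8130 - 16321/493) + 900) = -2189/(-130671881/4008090 + 900) = -2189/3476609119/4008090 = -2189*4008090/3476609119 = -8773709010/3476609119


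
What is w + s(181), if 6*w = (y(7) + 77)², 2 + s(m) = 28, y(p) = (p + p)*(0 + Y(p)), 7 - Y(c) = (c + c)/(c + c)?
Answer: 26077/6 ≈ 4346.2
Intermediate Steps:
Y(c) = 6 (Y(c) = 7 - (c + c)/(c + c) = 7 - 2*c/(2*c) = 7 - 2*c*1/(2*c) = 7 - 1*1 = 7 - 1 = 6)
y(p) = 12*p (y(p) = (p + p)*(0 + 6) = (2*p)*6 = 12*p)
s(m) = 26 (s(m) = -2 + 28 = 26)
w = 25921/6 (w = (12*7 + 77)²/6 = (84 + 77)²/6 = (⅙)*161² = (⅙)*25921 = 25921/6 ≈ 4320.2)
w + s(181) = 25921/6 + 26 = 26077/6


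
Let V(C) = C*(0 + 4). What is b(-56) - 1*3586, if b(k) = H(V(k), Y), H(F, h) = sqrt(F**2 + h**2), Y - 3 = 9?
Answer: -3586 + 4*sqrt(3145) ≈ -3361.7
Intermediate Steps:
Y = 12 (Y = 3 + 9 = 12)
V(C) = 4*C (V(C) = C*4 = 4*C)
b(k) = sqrt(144 + 16*k**2) (b(k) = sqrt((4*k)**2 + 12**2) = sqrt(16*k**2 + 144) = sqrt(144 + 16*k**2))
b(-56) - 1*3586 = 4*sqrt(9 + (-56)**2) - 1*3586 = 4*sqrt(9 + 3136) - 3586 = 4*sqrt(3145) - 3586 = -3586 + 4*sqrt(3145)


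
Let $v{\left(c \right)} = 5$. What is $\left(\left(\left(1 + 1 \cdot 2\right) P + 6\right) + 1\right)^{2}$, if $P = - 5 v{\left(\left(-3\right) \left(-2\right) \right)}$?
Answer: $4624$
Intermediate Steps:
$P = -25$ ($P = \left(-5\right) 5 = -25$)
$\left(\left(\left(1 + 1 \cdot 2\right) P + 6\right) + 1\right)^{2} = \left(\left(\left(1 + 1 \cdot 2\right) \left(-25\right) + 6\right) + 1\right)^{2} = \left(\left(\left(1 + 2\right) \left(-25\right) + 6\right) + 1\right)^{2} = \left(\left(3 \left(-25\right) + 6\right) + 1\right)^{2} = \left(\left(-75 + 6\right) + 1\right)^{2} = \left(-69 + 1\right)^{2} = \left(-68\right)^{2} = 4624$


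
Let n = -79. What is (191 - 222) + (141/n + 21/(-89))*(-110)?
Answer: 1344919/7031 ≈ 191.28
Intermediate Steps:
(191 - 222) + (141/n + 21/(-89))*(-110) = (191 - 222) + (141/(-79) + 21/(-89))*(-110) = -31 + (141*(-1/79) + 21*(-1/89))*(-110) = -31 + (-141/79 - 21/89)*(-110) = -31 - 14208/7031*(-110) = -31 + 1562880/7031 = 1344919/7031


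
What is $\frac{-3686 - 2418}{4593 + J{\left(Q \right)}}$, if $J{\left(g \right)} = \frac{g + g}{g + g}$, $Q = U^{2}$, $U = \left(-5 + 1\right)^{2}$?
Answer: $- \frac{3052}{2297} \approx -1.3287$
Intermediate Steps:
$U = 16$ ($U = \left(-4\right)^{2} = 16$)
$Q = 256$ ($Q = 16^{2} = 256$)
$J{\left(g \right)} = 1$ ($J{\left(g \right)} = \frac{2 g}{2 g} = 2 g \frac{1}{2 g} = 1$)
$\frac{-3686 - 2418}{4593 + J{\left(Q \right)}} = \frac{-3686 - 2418}{4593 + 1} = - \frac{6104}{4594} = \left(-6104\right) \frac{1}{4594} = - \frac{3052}{2297}$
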